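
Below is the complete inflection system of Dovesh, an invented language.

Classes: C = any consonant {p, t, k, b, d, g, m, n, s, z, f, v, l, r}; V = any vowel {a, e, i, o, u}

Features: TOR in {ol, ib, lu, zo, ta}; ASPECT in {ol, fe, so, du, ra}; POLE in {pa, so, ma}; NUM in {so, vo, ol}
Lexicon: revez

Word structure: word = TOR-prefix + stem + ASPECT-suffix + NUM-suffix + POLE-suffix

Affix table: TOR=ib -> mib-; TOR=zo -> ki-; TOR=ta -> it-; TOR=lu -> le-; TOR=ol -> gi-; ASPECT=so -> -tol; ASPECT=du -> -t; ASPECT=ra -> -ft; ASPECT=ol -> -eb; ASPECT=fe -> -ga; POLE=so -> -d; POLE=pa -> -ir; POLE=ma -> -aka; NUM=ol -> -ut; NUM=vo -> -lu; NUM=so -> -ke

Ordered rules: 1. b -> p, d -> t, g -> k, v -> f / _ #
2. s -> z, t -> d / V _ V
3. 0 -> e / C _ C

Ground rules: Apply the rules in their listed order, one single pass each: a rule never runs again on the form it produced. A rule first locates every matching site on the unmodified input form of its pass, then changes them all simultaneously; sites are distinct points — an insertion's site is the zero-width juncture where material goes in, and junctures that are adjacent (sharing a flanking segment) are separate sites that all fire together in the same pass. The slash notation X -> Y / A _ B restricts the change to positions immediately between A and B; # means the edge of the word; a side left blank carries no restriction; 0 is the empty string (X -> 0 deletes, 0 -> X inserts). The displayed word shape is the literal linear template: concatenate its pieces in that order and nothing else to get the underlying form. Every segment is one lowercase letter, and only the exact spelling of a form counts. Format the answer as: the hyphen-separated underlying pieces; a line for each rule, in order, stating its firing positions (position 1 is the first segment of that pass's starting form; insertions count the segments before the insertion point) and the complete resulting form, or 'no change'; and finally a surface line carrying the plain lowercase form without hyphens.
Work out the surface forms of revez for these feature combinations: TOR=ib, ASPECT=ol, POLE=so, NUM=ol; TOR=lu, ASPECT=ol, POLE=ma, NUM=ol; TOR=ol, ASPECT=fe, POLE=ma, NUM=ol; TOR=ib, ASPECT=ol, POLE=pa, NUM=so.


cell TOR=ib, ASPECT=ol, POLE=so, NUM=ol:
underlying: mib-revez-eb-ut-d
1. b -> p, d -> t, g -> k, v -> f / _ #: fires at position(s) 13: mibrevezebutt
2. s -> z, t -> d / V _ V: no change
3. 0 -> e / C _ C: inserts after position(s) 3, 12: miberevezebutet
surface: miberevezebutet

cell TOR=lu, ASPECT=ol, POLE=ma, NUM=ol:
underlying: le-revez-eb-ut-aka
1. b -> p, d -> t, g -> k, v -> f / _ #: no change
2. s -> z, t -> d / V _ V: fires at position(s) 11: lerevezebudaka
3. 0 -> e / C _ C: no change
surface: lerevezebudaka

cell TOR=ol, ASPECT=fe, POLE=ma, NUM=ol:
underlying: gi-revez-ga-ut-aka
1. b -> p, d -> t, g -> k, v -> f / _ #: no change
2. s -> z, t -> d / V _ V: fires at position(s) 11: girevezgaudaka
3. 0 -> e / C _ C: inserts after position(s) 7: girevezegaudaka
surface: girevezegaudaka

cell TOR=ib, ASPECT=ol, POLE=pa, NUM=so:
underlying: mib-revez-eb-ke-ir
1. b -> p, d -> t, g -> k, v -> f / _ #: no change
2. s -> z, t -> d / V _ V: no change
3. 0 -> e / C _ C: inserts after position(s) 3, 10: miberevezebekeir
surface: miberevezebekeir


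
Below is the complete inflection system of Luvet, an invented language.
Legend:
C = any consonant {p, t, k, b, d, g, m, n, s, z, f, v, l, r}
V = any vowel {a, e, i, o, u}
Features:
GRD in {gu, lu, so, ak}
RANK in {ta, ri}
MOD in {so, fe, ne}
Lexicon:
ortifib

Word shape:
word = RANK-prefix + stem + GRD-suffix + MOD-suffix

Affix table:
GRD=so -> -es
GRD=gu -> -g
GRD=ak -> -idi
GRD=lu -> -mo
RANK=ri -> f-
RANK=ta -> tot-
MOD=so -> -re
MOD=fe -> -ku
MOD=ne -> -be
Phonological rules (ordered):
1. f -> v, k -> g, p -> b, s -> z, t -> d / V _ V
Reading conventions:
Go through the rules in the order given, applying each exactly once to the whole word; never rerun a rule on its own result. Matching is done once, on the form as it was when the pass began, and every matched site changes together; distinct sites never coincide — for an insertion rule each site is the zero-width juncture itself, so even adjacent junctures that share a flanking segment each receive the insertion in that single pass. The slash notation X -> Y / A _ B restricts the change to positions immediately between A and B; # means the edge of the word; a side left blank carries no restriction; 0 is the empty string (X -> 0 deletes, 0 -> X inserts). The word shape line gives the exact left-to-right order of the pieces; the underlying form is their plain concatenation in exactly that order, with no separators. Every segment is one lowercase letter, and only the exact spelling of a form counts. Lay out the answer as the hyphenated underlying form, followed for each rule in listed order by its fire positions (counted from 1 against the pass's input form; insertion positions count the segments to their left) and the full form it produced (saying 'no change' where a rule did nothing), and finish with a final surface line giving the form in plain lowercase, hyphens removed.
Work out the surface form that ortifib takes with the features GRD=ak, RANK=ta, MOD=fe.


underlying: tot-ortifib-idi-ku
1. f -> v, k -> g, p -> b, s -> z, t -> d / V _ V: fires at position(s) 3, 8, 14: todortivibidigu
surface: todortivibidigu


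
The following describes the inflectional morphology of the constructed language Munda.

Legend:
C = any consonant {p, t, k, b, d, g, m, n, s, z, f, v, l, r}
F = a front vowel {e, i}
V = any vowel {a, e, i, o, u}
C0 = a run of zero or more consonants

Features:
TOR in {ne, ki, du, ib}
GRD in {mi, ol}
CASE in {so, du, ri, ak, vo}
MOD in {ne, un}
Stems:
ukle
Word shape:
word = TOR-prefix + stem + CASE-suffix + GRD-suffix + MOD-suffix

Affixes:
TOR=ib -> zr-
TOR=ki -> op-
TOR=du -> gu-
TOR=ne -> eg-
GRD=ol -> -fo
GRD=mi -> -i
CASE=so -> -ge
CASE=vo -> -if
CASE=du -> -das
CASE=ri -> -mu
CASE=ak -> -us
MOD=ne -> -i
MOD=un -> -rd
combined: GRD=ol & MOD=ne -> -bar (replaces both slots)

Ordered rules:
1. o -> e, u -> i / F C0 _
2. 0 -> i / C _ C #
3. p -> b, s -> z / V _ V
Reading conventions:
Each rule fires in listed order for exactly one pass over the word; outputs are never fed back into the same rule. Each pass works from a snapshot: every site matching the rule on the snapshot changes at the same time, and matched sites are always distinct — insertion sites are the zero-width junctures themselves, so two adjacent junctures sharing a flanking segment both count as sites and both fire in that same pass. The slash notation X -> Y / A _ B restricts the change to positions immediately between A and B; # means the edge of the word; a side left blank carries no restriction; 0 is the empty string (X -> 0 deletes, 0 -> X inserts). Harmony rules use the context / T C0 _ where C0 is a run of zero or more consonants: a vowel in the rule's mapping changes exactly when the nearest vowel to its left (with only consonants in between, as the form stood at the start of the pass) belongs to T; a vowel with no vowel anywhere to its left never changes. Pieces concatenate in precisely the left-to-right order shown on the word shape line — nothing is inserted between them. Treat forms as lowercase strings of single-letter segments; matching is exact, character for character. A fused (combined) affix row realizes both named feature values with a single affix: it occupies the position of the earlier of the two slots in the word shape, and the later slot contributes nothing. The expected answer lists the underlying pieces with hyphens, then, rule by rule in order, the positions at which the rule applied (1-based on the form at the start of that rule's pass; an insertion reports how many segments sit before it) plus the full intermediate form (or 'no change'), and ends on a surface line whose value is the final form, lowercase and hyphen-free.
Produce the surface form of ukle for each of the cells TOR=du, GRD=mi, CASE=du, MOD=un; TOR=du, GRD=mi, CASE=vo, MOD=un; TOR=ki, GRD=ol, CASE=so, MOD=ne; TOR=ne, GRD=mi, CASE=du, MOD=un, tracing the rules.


cell TOR=du, GRD=mi, CASE=du, MOD=un:
underlying: gu-ukle-das-i-rd
1. o -> e, u -> i / F C0 _: no change
2. 0 -> i / C _ C #: inserts after position(s) 11: guukledasirid
3. p -> b, s -> z / V _ V: fires at position(s) 9: guukledazirid
surface: guukledazirid

cell TOR=du, GRD=mi, CASE=vo, MOD=un:
underlying: gu-ukle-if-i-rd
1. o -> e, u -> i / F C0 _: no change
2. 0 -> i / C _ C #: inserts after position(s) 10: guukleifirid
3. p -> b, s -> z / V _ V: no change
surface: guukleifirid

cell TOR=ki, GRD=ol, CASE=so, MOD=ne:
underlying: op-ukle-ge-bar
1. o -> e, u -> i / F C0 _: no change
2. 0 -> i / C _ C #: no change
3. p -> b, s -> z / V _ V: fires at position(s) 2: obuklegebar
surface: obuklegebar

cell TOR=ne, GRD=mi, CASE=du, MOD=un:
underlying: eg-ukle-das-i-rd
1. o -> e, u -> i / F C0 _: fires at position(s) 3: egikledasird
2. 0 -> i / C _ C #: inserts after position(s) 11: egikledasirid
3. p -> b, s -> z / V _ V: fires at position(s) 9: egikledazirid
surface: egikledazirid


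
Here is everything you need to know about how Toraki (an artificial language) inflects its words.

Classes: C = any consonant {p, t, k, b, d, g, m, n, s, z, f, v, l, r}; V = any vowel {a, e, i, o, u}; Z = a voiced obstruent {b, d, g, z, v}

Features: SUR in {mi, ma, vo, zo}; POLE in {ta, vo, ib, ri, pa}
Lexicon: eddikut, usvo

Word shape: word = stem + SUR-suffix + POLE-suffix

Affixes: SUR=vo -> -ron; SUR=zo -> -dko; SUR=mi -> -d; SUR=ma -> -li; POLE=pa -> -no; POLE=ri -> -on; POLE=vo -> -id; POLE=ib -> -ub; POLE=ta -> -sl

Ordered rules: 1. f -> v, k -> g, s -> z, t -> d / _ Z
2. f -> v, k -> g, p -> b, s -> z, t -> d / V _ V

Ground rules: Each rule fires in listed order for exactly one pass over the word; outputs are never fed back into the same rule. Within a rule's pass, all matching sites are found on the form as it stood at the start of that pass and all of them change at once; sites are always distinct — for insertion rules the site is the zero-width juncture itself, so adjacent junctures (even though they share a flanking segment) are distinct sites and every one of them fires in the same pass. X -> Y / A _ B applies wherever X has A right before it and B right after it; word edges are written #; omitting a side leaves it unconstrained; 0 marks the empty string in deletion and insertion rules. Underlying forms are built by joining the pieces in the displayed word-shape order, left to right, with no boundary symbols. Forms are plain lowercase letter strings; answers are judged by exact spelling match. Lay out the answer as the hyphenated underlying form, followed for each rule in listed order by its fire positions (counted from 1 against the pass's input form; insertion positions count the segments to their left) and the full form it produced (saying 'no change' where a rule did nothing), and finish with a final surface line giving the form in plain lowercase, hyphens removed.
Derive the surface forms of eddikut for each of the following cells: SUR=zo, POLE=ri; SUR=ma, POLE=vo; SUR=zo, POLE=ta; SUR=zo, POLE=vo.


cell SUR=zo, POLE=ri:
underlying: eddikut-dko-on
1. f -> v, k -> g, s -> z, t -> d / _ Z: fires at position(s) 7: eddikuddkoon
2. f -> v, k -> g, p -> b, s -> z, t -> d / V _ V: fires at position(s) 5: eddiguddkoon
surface: eddiguddkoon

cell SUR=ma, POLE=vo:
underlying: eddikut-li-id
1. f -> v, k -> g, s -> z, t -> d / _ Z: no change
2. f -> v, k -> g, p -> b, s -> z, t -> d / V _ V: fires at position(s) 5: eddigutliid
surface: eddigutliid

cell SUR=zo, POLE=ta:
underlying: eddikut-dko-sl
1. f -> v, k -> g, s -> z, t -> d / _ Z: fires at position(s) 7: eddikuddkosl
2. f -> v, k -> g, p -> b, s -> z, t -> d / V _ V: fires at position(s) 5: eddiguddkosl
surface: eddiguddkosl

cell SUR=zo, POLE=vo:
underlying: eddikut-dko-id
1. f -> v, k -> g, s -> z, t -> d / _ Z: fires at position(s) 7: eddikuddkoid
2. f -> v, k -> g, p -> b, s -> z, t -> d / V _ V: fires at position(s) 5: eddiguddkoid
surface: eddiguddkoid


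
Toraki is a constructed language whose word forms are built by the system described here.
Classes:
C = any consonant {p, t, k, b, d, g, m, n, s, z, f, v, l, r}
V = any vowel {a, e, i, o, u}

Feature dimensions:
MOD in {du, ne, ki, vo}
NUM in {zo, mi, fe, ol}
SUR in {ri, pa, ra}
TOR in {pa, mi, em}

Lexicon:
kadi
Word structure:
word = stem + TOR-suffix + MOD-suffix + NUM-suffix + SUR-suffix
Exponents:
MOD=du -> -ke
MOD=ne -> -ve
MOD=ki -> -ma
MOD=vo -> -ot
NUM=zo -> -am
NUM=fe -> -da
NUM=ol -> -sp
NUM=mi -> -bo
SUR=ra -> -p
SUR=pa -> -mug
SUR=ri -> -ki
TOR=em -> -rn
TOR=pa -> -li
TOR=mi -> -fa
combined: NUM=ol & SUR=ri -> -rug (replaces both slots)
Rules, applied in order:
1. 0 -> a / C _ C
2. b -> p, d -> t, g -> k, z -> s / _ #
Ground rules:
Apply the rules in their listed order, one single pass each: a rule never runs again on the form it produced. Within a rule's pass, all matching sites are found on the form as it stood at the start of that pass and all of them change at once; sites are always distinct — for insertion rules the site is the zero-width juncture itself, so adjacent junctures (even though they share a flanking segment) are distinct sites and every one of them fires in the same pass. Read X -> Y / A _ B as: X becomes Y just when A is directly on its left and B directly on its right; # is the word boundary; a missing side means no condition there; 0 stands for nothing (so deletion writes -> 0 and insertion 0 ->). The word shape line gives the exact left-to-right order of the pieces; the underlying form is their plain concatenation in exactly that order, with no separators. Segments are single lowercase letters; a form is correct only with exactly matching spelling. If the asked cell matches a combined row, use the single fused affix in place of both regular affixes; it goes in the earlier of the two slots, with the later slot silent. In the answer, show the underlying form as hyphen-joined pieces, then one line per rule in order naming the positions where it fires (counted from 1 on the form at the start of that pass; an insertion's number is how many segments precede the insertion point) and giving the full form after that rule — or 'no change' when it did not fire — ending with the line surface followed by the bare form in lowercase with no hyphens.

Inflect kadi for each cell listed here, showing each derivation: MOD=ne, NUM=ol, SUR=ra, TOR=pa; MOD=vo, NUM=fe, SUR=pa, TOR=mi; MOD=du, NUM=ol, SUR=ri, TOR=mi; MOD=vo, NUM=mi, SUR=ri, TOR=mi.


cell MOD=ne, NUM=ol, SUR=ra, TOR=pa:
underlying: kadi-li-ve-sp-p
1. 0 -> a / C _ C: inserts after position(s) 9, 10: kadilivesapap
2. b -> p, d -> t, g -> k, z -> s / _ #: no change
surface: kadilivesapap

cell MOD=vo, NUM=fe, SUR=pa, TOR=mi:
underlying: kadi-fa-ot-da-mug
1. 0 -> a / C _ C: inserts after position(s) 8: kadifaotadamug
2. b -> p, d -> t, g -> k, z -> s / _ #: fires at position(s) 14: kadifaotadamuk
surface: kadifaotadamuk

cell MOD=du, NUM=ol, SUR=ri, TOR=mi:
underlying: kadi-fa-ke-rug
1. 0 -> a / C _ C: no change
2. b -> p, d -> t, g -> k, z -> s / _ #: fires at position(s) 11: kadifakeruk
surface: kadifakeruk

cell MOD=vo, NUM=mi, SUR=ri, TOR=mi:
underlying: kadi-fa-ot-bo-ki
1. 0 -> a / C _ C: inserts after position(s) 8: kadifaotaboki
2. b -> p, d -> t, g -> k, z -> s / _ #: no change
surface: kadifaotaboki


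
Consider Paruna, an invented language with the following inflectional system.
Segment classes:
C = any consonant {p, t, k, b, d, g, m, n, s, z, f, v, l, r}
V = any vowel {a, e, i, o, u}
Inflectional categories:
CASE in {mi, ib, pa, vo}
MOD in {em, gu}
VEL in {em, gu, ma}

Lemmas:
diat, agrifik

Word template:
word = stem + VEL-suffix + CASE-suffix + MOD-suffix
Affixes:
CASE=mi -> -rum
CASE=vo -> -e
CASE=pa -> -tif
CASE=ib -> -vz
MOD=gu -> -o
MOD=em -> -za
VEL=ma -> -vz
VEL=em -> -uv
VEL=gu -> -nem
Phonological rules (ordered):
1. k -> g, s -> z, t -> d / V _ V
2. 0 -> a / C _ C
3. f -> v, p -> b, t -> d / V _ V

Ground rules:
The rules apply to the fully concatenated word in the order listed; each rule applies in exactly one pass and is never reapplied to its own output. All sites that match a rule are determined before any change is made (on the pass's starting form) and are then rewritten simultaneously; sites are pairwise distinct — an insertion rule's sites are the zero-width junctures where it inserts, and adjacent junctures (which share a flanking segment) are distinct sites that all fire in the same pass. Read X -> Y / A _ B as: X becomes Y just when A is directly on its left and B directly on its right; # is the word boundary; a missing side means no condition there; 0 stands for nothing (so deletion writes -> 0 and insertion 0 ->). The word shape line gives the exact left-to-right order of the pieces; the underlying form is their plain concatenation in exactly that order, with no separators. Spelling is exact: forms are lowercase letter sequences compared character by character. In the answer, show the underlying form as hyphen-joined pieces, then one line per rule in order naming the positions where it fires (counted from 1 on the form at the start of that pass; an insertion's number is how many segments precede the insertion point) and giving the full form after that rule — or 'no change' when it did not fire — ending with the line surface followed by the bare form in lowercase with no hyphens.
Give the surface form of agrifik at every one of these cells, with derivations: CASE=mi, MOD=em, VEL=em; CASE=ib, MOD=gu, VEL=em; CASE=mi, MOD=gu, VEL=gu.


cell CASE=mi, MOD=em, VEL=em:
underlying: agrifik-uv-rum-za
1. k -> g, s -> z, t -> d / V _ V: fires at position(s) 7: agrifiguvrumza
2. 0 -> a / C _ C: inserts after position(s) 2, 9, 12: agarifiguvarumaza
3. f -> v, p -> b, t -> d / V _ V: fires at position(s) 6: agariviguvarumaza
surface: agariviguvarumaza

cell CASE=ib, MOD=gu, VEL=em:
underlying: agrifik-uv-vz-o
1. k -> g, s -> z, t -> d / V _ V: fires at position(s) 7: agrifiguvvzo
2. 0 -> a / C _ C: inserts after position(s) 2, 9, 10: agarifiguvavazo
3. f -> v, p -> b, t -> d / V _ V: fires at position(s) 6: agariviguvavazo
surface: agariviguvavazo

cell CASE=mi, MOD=gu, VEL=gu:
underlying: agrifik-nem-rum-o
1. k -> g, s -> z, t -> d / V _ V: no change
2. 0 -> a / C _ C: inserts after position(s) 2, 7, 10: agarifikanemarumo
3. f -> v, p -> b, t -> d / V _ V: fires at position(s) 6: agarivikanemarumo
surface: agarivikanemarumo


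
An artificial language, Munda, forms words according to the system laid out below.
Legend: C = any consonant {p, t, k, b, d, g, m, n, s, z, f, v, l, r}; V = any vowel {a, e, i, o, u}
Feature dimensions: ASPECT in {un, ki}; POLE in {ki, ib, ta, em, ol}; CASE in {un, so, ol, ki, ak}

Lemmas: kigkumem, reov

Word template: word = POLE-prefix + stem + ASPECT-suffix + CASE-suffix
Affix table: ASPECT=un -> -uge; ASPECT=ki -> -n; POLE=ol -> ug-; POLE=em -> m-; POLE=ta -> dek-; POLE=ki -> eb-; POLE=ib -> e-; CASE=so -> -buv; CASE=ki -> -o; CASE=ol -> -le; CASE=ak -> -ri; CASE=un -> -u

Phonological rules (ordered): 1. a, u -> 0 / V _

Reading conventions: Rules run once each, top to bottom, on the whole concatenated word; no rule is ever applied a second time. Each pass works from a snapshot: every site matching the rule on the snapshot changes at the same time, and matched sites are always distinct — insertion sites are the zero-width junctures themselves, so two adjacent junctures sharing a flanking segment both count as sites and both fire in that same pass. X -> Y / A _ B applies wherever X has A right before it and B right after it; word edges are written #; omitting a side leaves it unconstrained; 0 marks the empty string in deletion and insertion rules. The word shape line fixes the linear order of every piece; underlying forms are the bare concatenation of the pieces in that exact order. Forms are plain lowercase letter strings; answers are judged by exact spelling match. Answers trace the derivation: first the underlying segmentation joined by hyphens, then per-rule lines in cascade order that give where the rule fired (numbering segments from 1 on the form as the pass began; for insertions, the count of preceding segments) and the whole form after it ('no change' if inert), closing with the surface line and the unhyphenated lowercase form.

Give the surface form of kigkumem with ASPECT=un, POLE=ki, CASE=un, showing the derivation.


underlying: eb-kigkumem-uge-u
1. a, u -> 0 / V _: fires at position(s) 14: ebkigkumemuge
surface: ebkigkumemuge


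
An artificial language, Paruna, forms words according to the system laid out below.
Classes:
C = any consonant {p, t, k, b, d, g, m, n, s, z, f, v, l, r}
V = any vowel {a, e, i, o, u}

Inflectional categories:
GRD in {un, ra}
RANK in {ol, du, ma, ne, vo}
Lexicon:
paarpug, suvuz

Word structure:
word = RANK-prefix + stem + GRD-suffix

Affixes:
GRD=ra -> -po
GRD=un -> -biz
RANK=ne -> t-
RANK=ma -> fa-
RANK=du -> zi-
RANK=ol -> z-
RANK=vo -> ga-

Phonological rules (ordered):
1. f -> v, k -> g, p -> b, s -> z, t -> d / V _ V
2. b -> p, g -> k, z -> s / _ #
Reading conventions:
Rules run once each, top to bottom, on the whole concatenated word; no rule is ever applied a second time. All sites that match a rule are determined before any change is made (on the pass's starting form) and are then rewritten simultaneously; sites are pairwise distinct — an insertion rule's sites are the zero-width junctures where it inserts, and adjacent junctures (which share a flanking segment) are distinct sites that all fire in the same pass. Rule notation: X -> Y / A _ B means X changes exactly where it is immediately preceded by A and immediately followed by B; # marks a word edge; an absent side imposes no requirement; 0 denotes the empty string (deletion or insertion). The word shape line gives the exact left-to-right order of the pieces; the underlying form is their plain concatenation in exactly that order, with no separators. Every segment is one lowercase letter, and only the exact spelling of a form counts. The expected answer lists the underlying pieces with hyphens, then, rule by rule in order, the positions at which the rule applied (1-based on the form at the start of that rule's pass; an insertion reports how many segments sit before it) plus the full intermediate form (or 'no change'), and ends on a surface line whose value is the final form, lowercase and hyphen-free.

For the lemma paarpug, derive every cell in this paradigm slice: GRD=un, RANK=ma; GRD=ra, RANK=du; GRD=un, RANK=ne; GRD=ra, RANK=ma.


cell GRD=un, RANK=ma:
underlying: fa-paarpug-biz
1. f -> v, k -> g, p -> b, s -> z, t -> d / V _ V: fires at position(s) 3: fabaarpugbiz
2. b -> p, g -> k, z -> s / _ #: fires at position(s) 12: fabaarpugbis
surface: fabaarpugbis

cell GRD=ra, RANK=du:
underlying: zi-paarpug-po
1. f -> v, k -> g, p -> b, s -> z, t -> d / V _ V: fires at position(s) 3: zibaarpugpo
2. b -> p, g -> k, z -> s / _ #: no change
surface: zibaarpugpo

cell GRD=un, RANK=ne:
underlying: t-paarpug-biz
1. f -> v, k -> g, p -> b, s -> z, t -> d / V _ V: no change
2. b -> p, g -> k, z -> s / _ #: fires at position(s) 11: tpaarpugbis
surface: tpaarpugbis

cell GRD=ra, RANK=ma:
underlying: fa-paarpug-po
1. f -> v, k -> g, p -> b, s -> z, t -> d / V _ V: fires at position(s) 3: fabaarpugpo
2. b -> p, g -> k, z -> s / _ #: no change
surface: fabaarpugpo


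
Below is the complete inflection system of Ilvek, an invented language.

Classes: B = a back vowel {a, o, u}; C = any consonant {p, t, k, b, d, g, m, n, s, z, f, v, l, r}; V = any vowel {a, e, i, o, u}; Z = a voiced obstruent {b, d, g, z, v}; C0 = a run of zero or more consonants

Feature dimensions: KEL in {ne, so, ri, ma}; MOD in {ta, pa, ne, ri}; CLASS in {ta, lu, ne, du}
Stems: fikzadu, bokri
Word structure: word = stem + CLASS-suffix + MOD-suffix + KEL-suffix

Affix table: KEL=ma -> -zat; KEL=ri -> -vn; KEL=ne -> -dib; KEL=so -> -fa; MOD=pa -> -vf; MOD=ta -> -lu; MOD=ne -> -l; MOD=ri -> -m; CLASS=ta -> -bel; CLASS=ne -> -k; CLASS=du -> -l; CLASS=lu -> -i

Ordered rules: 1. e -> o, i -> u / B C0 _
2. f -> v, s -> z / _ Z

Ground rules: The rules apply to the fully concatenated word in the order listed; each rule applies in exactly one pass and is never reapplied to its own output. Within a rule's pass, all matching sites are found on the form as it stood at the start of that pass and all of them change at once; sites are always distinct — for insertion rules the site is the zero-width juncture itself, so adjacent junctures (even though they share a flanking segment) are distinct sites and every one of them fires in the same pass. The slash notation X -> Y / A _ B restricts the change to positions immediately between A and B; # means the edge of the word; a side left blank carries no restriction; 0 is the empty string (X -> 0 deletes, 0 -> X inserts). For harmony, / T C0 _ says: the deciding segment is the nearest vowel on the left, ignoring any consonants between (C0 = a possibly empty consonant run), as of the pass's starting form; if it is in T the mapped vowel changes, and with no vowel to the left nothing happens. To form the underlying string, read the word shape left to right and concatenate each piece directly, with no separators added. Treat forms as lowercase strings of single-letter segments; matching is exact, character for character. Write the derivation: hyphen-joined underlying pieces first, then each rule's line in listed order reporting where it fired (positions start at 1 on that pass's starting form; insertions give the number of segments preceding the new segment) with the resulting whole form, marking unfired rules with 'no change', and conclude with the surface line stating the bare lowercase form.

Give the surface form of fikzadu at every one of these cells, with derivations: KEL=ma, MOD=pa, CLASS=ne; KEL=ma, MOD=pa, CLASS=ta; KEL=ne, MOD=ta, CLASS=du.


cell KEL=ma, MOD=pa, CLASS=ne:
underlying: fikzadu-k-vf-zat
1. e -> o, i -> u / B C0 _: no change
2. f -> v, s -> z / _ Z: fires at position(s) 10: fikzadukvvzat
surface: fikzadukvvzat

cell KEL=ma, MOD=pa, CLASS=ta:
underlying: fikzadu-bel-vf-zat
1. e -> o, i -> u / B C0 _: fires at position(s) 9: fikzadubolvfzat
2. f -> v, s -> z / _ Z: fires at position(s) 12: fikzadubolvvzat
surface: fikzadubolvvzat

cell KEL=ne, MOD=ta, CLASS=du:
underlying: fikzadu-l-lu-dib
1. e -> o, i -> u / B C0 _: fires at position(s) 12: fikzadulludub
2. f -> v, s -> z / _ Z: no change
surface: fikzadulludub


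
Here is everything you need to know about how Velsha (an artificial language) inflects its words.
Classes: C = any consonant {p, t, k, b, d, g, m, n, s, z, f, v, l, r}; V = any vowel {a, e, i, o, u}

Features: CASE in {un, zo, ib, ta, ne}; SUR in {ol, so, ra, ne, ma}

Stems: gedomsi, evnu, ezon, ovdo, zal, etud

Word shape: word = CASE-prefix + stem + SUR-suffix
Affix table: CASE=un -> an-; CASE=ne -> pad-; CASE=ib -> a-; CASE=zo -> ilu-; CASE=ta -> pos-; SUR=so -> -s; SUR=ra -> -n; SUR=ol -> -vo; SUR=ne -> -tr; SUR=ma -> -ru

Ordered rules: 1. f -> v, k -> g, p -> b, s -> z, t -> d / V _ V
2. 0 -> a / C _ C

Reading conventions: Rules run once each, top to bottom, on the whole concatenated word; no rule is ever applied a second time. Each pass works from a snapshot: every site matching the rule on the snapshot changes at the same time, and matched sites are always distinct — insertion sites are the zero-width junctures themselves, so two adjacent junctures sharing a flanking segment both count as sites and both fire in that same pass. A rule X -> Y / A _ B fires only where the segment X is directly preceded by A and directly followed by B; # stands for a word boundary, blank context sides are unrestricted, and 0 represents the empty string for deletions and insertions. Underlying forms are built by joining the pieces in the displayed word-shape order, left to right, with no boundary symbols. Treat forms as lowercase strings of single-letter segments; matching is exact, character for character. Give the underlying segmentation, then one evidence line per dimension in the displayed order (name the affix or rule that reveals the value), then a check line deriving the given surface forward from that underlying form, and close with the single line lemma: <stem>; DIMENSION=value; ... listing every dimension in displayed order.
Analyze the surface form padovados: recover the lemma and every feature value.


underlying: pad-ovdo-s
CASE=ne - signalled by the affix pad-
SUR=so - signalled by the affix -s
check: padovdos -> padovdos -> padovados
lemma: ovdo; CASE=ne; SUR=so


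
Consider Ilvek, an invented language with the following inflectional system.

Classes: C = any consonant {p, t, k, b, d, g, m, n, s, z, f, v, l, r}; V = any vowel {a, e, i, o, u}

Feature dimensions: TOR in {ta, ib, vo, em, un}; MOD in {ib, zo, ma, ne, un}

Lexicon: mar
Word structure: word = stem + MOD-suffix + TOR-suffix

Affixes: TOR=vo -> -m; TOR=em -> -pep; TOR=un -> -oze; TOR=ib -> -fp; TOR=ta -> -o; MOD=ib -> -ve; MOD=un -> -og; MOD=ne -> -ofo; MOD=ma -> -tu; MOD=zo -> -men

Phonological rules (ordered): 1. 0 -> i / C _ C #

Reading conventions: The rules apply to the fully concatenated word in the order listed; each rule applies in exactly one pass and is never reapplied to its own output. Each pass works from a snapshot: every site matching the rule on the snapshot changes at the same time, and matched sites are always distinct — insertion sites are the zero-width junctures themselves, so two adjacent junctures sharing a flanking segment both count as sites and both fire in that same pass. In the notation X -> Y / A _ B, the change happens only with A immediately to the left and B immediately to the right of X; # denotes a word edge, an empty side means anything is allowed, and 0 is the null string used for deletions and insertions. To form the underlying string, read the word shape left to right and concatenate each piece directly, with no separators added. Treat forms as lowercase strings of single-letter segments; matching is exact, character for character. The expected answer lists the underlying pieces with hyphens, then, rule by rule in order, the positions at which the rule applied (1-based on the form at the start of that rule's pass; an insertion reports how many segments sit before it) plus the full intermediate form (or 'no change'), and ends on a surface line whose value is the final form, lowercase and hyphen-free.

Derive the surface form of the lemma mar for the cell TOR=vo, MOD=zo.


underlying: mar-men-m
1. 0 -> i / C _ C #: inserts after position(s) 6: marmenim
surface: marmenim


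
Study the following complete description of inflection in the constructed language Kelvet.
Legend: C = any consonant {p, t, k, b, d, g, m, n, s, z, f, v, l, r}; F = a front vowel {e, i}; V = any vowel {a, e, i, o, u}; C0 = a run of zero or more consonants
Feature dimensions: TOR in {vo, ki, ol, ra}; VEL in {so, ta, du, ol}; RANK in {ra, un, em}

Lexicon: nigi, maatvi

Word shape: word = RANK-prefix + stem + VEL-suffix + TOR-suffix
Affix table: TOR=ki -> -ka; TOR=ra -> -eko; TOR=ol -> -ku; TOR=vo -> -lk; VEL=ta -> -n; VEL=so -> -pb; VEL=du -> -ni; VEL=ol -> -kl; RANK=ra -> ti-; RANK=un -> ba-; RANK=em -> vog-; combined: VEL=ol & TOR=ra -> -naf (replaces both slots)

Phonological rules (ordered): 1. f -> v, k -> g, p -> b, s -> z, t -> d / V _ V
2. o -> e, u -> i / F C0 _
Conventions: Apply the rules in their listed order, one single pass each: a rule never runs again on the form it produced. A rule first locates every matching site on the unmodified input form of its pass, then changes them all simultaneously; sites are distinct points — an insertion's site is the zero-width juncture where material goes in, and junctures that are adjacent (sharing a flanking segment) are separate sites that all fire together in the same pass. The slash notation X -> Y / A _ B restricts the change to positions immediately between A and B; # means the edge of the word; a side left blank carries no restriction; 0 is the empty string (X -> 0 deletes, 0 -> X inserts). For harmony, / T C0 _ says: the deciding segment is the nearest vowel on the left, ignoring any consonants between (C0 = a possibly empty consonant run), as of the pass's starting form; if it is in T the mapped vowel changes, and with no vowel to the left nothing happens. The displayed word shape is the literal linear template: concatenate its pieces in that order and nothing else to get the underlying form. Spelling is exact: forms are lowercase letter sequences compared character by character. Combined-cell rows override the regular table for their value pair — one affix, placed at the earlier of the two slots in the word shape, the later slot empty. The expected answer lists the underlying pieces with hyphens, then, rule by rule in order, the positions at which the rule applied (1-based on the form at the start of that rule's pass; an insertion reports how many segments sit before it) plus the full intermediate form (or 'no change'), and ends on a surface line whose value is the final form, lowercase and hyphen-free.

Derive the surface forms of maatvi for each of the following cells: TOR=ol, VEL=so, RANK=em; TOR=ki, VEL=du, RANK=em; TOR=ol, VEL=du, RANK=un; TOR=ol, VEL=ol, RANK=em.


cell TOR=ol, VEL=so, RANK=em:
underlying: vog-maatvi-pb-ku
1. f -> v, k -> g, p -> b, s -> z, t -> d / V _ V: no change
2. o -> e, u -> i / F C0 _: fires at position(s) 13: vogmaatvipbki
surface: vogmaatvipbki

cell TOR=ki, VEL=du, RANK=em:
underlying: vog-maatvi-ni-ka
1. f -> v, k -> g, p -> b, s -> z, t -> d / V _ V: fires at position(s) 12: vogmaatviniga
2. o -> e, u -> i / F C0 _: no change
surface: vogmaatviniga

cell TOR=ol, VEL=du, RANK=un:
underlying: ba-maatvi-ni-ku
1. f -> v, k -> g, p -> b, s -> z, t -> d / V _ V: fires at position(s) 11: bamaatvinigu
2. o -> e, u -> i / F C0 _: fires at position(s) 12: bamaatvinigi
surface: bamaatvinigi

cell TOR=ol, VEL=ol, RANK=em:
underlying: vog-maatvi-kl-ku
1. f -> v, k -> g, p -> b, s -> z, t -> d / V _ V: no change
2. o -> e, u -> i / F C0 _: fires at position(s) 13: vogmaatviklki
surface: vogmaatviklki


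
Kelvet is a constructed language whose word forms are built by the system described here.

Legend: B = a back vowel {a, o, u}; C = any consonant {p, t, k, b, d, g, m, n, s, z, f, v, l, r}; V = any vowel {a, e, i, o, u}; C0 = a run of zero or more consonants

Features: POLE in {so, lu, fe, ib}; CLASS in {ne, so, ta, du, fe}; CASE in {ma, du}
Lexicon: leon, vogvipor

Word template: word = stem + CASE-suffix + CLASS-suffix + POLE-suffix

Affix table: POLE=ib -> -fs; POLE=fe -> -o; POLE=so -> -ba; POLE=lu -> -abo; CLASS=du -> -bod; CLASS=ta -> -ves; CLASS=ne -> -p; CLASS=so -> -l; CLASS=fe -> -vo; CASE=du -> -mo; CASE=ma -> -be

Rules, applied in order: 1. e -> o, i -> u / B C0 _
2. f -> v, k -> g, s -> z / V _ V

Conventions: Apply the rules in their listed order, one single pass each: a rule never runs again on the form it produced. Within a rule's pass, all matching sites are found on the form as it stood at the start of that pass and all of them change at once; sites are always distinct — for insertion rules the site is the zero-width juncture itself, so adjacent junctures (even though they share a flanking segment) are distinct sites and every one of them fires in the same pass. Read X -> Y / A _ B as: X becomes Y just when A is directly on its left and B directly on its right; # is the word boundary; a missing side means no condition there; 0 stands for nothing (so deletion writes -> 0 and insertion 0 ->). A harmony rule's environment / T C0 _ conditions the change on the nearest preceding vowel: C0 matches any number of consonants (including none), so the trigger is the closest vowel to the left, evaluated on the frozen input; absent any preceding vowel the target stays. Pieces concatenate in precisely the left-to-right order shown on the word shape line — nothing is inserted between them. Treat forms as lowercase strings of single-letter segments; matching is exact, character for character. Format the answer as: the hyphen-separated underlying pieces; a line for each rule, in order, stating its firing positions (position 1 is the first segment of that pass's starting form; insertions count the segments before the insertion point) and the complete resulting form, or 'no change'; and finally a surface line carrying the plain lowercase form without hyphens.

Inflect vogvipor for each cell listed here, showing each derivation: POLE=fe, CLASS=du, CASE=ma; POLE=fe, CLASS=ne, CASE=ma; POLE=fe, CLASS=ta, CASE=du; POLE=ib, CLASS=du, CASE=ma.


cell POLE=fe, CLASS=du, CASE=ma:
underlying: vogvipor-be-bod-o
1. e -> o, i -> u / B C0 _: fires at position(s) 5, 10: vogvuporbobodo
2. f -> v, k -> g, s -> z / V _ V: no change
surface: vogvuporbobodo

cell POLE=fe, CLASS=ne, CASE=ma:
underlying: vogvipor-be-p-o
1. e -> o, i -> u / B C0 _: fires at position(s) 5, 10: vogvuporbopo
2. f -> v, k -> g, s -> z / V _ V: no change
surface: vogvuporbopo

cell POLE=fe, CLASS=ta, CASE=du:
underlying: vogvipor-mo-ves-o
1. e -> o, i -> u / B C0 _: fires at position(s) 5, 12: vogvupormovoso
2. f -> v, k -> g, s -> z / V _ V: fires at position(s) 13: vogvupormovozo
surface: vogvupormovozo

cell POLE=ib, CLASS=du, CASE=ma:
underlying: vogvipor-be-bod-fs
1. e -> o, i -> u / B C0 _: fires at position(s) 5, 10: vogvuporbobodfs
2. f -> v, k -> g, s -> z / V _ V: no change
surface: vogvuporbobodfs


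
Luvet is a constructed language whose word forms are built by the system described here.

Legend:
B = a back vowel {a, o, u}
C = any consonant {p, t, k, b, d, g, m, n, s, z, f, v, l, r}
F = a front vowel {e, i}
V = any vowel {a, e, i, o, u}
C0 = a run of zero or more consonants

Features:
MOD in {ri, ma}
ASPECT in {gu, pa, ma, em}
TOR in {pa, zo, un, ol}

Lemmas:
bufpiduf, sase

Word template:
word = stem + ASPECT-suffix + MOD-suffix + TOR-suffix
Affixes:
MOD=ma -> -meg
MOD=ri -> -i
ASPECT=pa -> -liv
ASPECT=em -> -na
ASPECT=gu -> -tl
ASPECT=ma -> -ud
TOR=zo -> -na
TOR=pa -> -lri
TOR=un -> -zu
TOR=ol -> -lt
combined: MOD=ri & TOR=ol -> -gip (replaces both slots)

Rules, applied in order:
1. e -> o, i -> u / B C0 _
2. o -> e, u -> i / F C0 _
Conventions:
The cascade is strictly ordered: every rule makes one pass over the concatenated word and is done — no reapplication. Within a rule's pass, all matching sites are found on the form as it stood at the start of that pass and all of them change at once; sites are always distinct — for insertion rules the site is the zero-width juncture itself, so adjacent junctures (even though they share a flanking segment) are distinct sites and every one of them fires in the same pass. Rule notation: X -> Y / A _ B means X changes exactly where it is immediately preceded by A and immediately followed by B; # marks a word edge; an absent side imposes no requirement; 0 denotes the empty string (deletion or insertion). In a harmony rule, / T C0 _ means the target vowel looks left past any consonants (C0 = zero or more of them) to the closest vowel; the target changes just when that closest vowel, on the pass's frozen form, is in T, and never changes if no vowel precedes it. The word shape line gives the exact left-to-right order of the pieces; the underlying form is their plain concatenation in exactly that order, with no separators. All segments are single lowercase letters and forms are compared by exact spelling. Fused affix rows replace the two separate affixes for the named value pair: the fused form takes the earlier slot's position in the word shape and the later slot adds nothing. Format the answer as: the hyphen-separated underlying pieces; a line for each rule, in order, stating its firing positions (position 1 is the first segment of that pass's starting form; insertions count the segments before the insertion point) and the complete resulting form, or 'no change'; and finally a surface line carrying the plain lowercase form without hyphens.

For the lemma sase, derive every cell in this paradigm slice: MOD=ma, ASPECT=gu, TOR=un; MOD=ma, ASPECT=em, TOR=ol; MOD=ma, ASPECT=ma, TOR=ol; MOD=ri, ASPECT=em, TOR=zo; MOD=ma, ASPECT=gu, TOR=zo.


cell MOD=ma, ASPECT=gu, TOR=un:
underlying: sase-tl-meg-zu
1. e -> o, i -> u / B C0 _: fires at position(s) 4: sasotlmegzu
2. o -> e, u -> i / F C0 _: fires at position(s) 11: sasotlmegzi
surface: sasotlmegzi

cell MOD=ma, ASPECT=em, TOR=ol:
underlying: sase-na-meg-lt
1. e -> o, i -> u / B C0 _: fires at position(s) 4, 8: sasonamoglt
2. o -> e, u -> i / F C0 _: no change
surface: sasonamoglt

cell MOD=ma, ASPECT=ma, TOR=ol:
underlying: sase-ud-meg-lt
1. e -> o, i -> u / B C0 _: fires at position(s) 4, 8: sasoudmoglt
2. o -> e, u -> i / F C0 _: no change
surface: sasoudmoglt

cell MOD=ri, ASPECT=em, TOR=zo:
underlying: sase-na-i-na
1. e -> o, i -> u / B C0 _: fires at position(s) 4, 7: sasonauna
2. o -> e, u -> i / F C0 _: no change
surface: sasonauna

cell MOD=ma, ASPECT=gu, TOR=zo:
underlying: sase-tl-meg-na
1. e -> o, i -> u / B C0 _: fires at position(s) 4: sasotlmegna
2. o -> e, u -> i / F C0 _: no change
surface: sasotlmegna
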